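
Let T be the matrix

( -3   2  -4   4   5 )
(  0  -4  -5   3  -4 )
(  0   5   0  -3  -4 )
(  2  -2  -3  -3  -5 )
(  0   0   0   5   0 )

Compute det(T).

|T| = 2235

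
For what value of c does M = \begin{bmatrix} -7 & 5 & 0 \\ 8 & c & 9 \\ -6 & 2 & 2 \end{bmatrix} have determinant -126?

-7

Expanding along the column containing c, det(M) is linear in c: det(M) = (-14)·c + (-224).
Set (-14)·c + (-224) = -126  ⇒  (-14)·c = 98  ⇒  c = -7.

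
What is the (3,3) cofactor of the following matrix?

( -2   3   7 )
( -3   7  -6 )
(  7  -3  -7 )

Delete row 3 and column 3; the remaining 2×2 submatrix is [-2 3; -3 7].
Its determinant is (-2)·7 − 3·(-3) = -5.
The cofactor carries sign (−1)^(3+3) = +1, so C_{3,3} = +(-5) = -5.

The cofactor is -5.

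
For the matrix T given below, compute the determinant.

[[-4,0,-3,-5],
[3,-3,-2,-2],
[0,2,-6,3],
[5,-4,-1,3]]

-459

Expand along row 1 (it has 1 zero):
  + (-4) · M_11   where M_11 = det([-3 -2 -2; 2 -6 3; -4 -1 3]) = 133
  + (-3) · M_13   where M_13 = det([3 -3 -2; 0 2 3; 5 -4 3]) = 29
  − (-5) · M_14   where M_14 = det([3 -3 -2; 0 2 -6; 5 -4 -1]) = 32
det = (+1)·(-4)·(133) + (+1)·(-3)·(29) + (-1)·(-5)·(32) = -459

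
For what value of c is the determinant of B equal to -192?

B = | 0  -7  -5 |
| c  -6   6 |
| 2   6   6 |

-4

Expanding along the row containing c, det(B) is linear in c: det(B) = (12)·c + (-144).
Set (12)·c + (-144) = -192  ⇒  (12)·c = -48  ⇒  c = -4.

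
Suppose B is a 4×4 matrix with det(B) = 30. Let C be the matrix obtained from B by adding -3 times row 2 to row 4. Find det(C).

Adding a multiple of one row to another leaves the determinant unchanged.
det(C) = (1)·(30) = 30

|C| = 30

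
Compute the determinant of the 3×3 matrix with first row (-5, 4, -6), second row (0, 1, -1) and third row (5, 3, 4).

-25

Expand along row 2:
  + 1 · |-5 -6; 5 4| = 1·(-20 − (-30)) = 10
  − (-1) · |-5 4; 5 3| = −(-1)·(-15 − 20) = -35
Sum: (10) + (-35) = -25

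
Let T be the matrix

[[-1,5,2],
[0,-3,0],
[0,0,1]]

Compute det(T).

T is upper triangular, so det(T) is the product of the diagonal entries:
det = (-1) · (-3) · (1) = 3

3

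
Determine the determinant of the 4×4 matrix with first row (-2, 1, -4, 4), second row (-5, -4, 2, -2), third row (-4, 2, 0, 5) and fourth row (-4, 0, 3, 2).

45

Expand along row 3 (it has 1 zero):
  + (-4) · M_31   where M_31 = det([1 -4 4; -4 2 -2; 0 3 2]) = -70
  − (2) · M_32   where M_32 = det([-2 -4 4; -5 2 -2; -4 3 2]) = -120
  − (5) · M_34   where M_34 = det([-2 1 -4; -5 -4 2; -4 0 3]) = 95
det = (+1)·(-4)·(-70) + (-1)·(2)·(-120) + (-1)·(5)·(95) = 45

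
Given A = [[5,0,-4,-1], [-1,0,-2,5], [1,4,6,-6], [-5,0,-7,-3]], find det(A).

-1280

Expand along column 2 (it has 3 zeros):
  − (4) · M_32   where M_32 = det([5 -4 -1; -1 -2 5; -5 -7 -3]) = 320
det = (-1)·(4)·(320) = -1280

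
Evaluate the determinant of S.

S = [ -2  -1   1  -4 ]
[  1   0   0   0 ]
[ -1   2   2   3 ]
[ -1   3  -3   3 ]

|S| = -36

Expand along row 2 (it has 3 zeros):
  − (1) · M_21   where M_21 = det([-1 1 -4; 2 2 3; 3 -3 3]) = 36
det = (-1)·(1)·(36) = -36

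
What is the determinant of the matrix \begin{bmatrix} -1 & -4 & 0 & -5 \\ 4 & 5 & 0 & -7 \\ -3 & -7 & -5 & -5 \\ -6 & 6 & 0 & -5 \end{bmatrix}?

2675

Expand along column 3 (it has 3 zeros):
  + (-5) · M_33   where M_33 = det([-1 -4 -5; 4 5 -7; -6 6 -5]) = -535
det = (+1)·(-5)·(-535) = 2675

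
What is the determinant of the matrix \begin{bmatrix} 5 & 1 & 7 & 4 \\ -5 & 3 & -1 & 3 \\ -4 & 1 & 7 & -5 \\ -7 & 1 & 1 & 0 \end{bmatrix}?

Expand along row 4 (it has 1 zero):
  − (-7) · M_41   where M_41 = det([1 7 4; 3 -1 3; 1 7 -5]) = 198
  + (1) · M_42   where M_42 = det([5 7 4; -5 -1 3; -4 7 -5]) = -495
  − (1) · M_43   where M_43 = det([5 1 4; -5 3 3; -4 1 -5]) = -99
det = (-1)·(-7)·(198) + (+1)·(1)·(-495) + (-1)·(1)·(-99) = 990

The determinant is 990.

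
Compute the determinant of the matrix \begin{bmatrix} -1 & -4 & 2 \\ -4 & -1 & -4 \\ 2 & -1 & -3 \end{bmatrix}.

Expand along column 1:
  + (-1) · |-1 -4; -1 -3| = (-1)·(3 − 4) = 1
  − (-4) · |-4 2; -1 -3| = −(-4)·(12 − (-2)) = 56
  + 2 · |-4 2; -1 -4| = 2·(16 − (-2)) = 36
Sum: (1) + (56) + (36) = 93

93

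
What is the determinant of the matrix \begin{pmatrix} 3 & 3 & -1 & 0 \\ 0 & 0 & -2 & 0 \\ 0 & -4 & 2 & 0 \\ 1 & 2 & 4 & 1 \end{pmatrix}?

Expand along row 2 (it has 3 zeros):
  − (-2) · M_23   where M_23 = det([3 3 0; 0 -4 0; 1 2 1]) = -12
det = (-1)·(-2)·(-12) = -24

The determinant is -24.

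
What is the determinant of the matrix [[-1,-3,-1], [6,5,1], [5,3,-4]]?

Expand along column 1:
  + (-1) · |5 1; 3 -4| = (-1)·(-20 − 3) = 23
  − 6 · |-3 -1; 3 -4| = −6·(12 − (-3)) = -90
  + 5 · |-3 -1; 5 1| = 5·(-3 − (-5)) = 10
Sum: (23) + (-90) + (10) = -57

The determinant is -57.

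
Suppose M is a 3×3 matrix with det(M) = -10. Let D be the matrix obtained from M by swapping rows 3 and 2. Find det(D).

10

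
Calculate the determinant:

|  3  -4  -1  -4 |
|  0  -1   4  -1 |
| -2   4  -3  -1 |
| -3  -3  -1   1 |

430

Expand along row 2 (it has 1 zero):
  + (-1) · M_22   where M_22 = det([3 -1 -4; -2 -3 -1; -3 -1 1]) = 11
  − (4) · M_23   where M_23 = det([3 -4 -4; -2 4 -1; -3 -3 1]) = -89
  + (-1) · M_24   where M_24 = det([3 -4 -1; -2 4 -3; -3 -3 -1]) = -85
det = (+1)·(-1)·(11) + (-1)·(4)·(-89) + (+1)·(-1)·(-85) = 430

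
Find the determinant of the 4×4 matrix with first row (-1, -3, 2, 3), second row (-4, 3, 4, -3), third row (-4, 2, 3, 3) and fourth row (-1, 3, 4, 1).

346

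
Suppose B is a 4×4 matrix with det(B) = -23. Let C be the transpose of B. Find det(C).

det(Bᵀ) = det(B).
det(C) = (1)·(-23) = -23

det(C) = -23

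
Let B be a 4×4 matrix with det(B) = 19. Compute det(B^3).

The determinant is 6859.

det(B^3) = (det B)^3 = (19)^3 = 6859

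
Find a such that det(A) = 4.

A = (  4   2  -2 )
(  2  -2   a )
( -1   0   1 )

a = -6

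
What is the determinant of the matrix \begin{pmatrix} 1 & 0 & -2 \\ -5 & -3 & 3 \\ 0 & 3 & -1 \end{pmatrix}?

24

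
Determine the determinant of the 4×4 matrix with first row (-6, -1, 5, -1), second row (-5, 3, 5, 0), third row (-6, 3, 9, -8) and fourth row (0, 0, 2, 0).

-362

Expand along row 4 (it has 3 zeros):
  − (2) · M_43   where M_43 = det([-6 -1 -1; -5 3 0; -6 3 -8]) = 181
det = (-1)·(2)·(181) = -362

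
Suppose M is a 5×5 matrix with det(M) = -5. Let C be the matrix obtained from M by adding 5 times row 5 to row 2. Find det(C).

det(C) = -5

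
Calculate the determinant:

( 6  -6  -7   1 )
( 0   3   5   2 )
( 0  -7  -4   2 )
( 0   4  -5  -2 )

Expand along column 1 (it has 3 zeros):
  + (6) · M_11   where M_11 = det([3 5 2; -7 -4 2; 4 -5 -2]) = 126
det = (+1)·(6)·(126) = 756

The determinant is 756.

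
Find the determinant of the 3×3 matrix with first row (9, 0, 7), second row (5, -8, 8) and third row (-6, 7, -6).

The determinant is -163.

Expand along column 2:
  + (-8) · |9 7; -6 -6| = (-8)·(-54 − (-42)) = 96
  − 7 · |9 7; 5 8| = −7·(72 − 35) = -259
Sum: (96) + (-259) = -163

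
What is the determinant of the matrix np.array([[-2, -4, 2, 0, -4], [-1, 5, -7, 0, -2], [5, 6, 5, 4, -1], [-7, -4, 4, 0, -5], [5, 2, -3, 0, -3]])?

The determinant is -2536.

Expand along column 4 (it has 4 zeros):
  − (4) · M_34   where M_34 = det([-2 -4 2 -4; -1 5 -7 -2; -7 -4 4 -5; 5 2 -3 -3]) = 634
det = (-1)·(4)·(634) = -2536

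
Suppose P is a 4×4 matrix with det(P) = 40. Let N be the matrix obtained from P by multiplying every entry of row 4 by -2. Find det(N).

Scaling one row by -2 multiplies the determinant by -2.
det(N) = (-2)·(40) = -80

-80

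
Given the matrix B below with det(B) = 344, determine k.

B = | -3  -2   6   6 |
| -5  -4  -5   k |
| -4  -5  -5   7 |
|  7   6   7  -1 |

Expanding along the row containing k, det(B) is linear in k: det(B) = (95)·k + (59).
Set (95)·k + (59) = 344  ⇒  (95)·k = 285  ⇒  k = 3.

k = 3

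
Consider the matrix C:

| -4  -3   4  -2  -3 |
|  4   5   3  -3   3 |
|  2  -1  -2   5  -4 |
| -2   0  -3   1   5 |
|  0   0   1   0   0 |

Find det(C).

|C| = -136

Expand along row 5 (it has 4 zeros):
  + (1) · M_53   where M_53 = det([-4 -3 -2 -3; 4 5 -3 3; 2 -1 5 -4; -2 0 1 5]) = -136
det = (+1)·(1)·(-136) = -136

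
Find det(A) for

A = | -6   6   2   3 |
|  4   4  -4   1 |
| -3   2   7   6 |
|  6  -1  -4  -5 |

Expand along row 1:
  + (-6) · M_11   where M_11 = det([4 -4 1; 2 7 6; -1 -4 -5]) = -61
  − (6) · M_12   where M_12 = det([4 -4 1; -3 7 6; 6 -4 -5]) = -158
  + (2) · M_13   where M_13 = det([4 4 1; -3 2 6; 6 -1 -5]) = 59
  − (3) · M_14   where M_14 = det([4 4 -4; -3 2 7; 6 -1 -4]) = 152
det = (+1)·(-6)·(-61) + (-1)·(6)·(-158) + (+1)·(2)·(59) + (-1)·(3)·(152) = 976

det(A) = 976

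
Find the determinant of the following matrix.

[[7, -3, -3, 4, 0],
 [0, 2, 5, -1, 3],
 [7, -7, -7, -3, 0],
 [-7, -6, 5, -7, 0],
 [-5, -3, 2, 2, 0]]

Expand along column 5 (it has 4 zeros):
  − (3) · M_25   where M_25 = det([7 -3 -3 4; 7 -7 -7 -3; -7 -6 5 -7; -5 -3 2 2]) = -2483
det = (-1)·(3)·(-2483) = 7449

7449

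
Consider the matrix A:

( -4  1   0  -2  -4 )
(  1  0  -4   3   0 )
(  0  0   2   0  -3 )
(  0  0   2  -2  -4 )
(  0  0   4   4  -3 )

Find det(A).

|A| = 4

A is block upper-triangular with a 2×2 block and a 3×3 block on the diagonal, so its determinant equals the product of the determinants of the diagonal blocks.
det of the 2×2 block = -1
det of the 3×3 block = -4
det = (-1)·(-4) = 4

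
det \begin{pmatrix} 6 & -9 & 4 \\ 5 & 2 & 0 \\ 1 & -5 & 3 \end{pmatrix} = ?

Expand along column 3:
  + 4 · |5 2; 1 -5| = 4·(-25 − 2) = -108
  + 3 · |6 -9; 5 2| = 3·(12 − (-45)) = 171
Sum: (-108) + (171) = 63

The determinant is 63.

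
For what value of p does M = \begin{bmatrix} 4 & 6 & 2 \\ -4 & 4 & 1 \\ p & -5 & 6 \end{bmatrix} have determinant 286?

Expanding along the row containing p, det(M) is linear in p: det(M) = (-2)·p + (300).
Set (-2)·p + (300) = 286  ⇒  (-2)·p = -14  ⇒  p = 7.

7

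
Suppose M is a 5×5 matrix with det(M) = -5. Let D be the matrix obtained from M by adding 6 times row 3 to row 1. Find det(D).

Adding a multiple of one row to another leaves the determinant unchanged.
det(D) = (1)·(-5) = -5

|D| = -5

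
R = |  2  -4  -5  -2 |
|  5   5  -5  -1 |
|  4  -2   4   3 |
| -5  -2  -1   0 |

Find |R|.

Expand along row 4 (it has 1 zero):
  − (-5) · M_41   where M_41 = det([-4 -5 -2; 5 -5 -1; -2 4 3]) = 89
  + (-2) · M_42   where M_42 = det([2 -5 -2; 5 -5 -1; 4 4 3]) = -7
  − (-1) · M_43   where M_43 = det([2 -4 -2; 5 5 -1; 4 -2 3]) = 162
det = (-1)·(-5)·(89) + (+1)·(-2)·(-7) + (-1)·(-1)·(162) = 621

det(R) = 621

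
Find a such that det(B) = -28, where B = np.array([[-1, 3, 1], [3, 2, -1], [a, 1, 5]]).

a = -5

Expanding along the column containing a, det(B) is linear in a: det(B) = (-5)·a + (-53).
Set (-5)·a + (-53) = -28  ⇒  (-5)·a = 25  ⇒  a = -5.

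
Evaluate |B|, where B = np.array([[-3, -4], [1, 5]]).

det(B) = (-3)·5 − (-4)·1 = -15 − (-4) = -11

det(B) = -11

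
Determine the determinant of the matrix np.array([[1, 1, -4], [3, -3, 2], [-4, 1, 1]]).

The determinant is 20.

Expand along row 1:
  + 1 · |-3 2; 1 1| = 1·(-3 − 2) = -5
  − 1 · |3 2; -4 1| = −1·(3 − (-8)) = -11
  + (-4) · |3 -3; -4 1| = (-4)·(3 − 12) = 36
Sum: (-5) + (-11) + (36) = 20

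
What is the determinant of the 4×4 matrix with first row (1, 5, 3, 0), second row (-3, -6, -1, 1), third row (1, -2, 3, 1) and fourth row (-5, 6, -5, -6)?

Expand along row 1 (it has 1 zero):
  + (1) · M_11   where M_11 = det([-6 -1 1; -2 3 1; 6 -5 -6]) = 76
  − (5) · M_12   where M_12 = det([-3 -1 1; 1 3 1; -5 -5 -6]) = 48
  + (3) · M_13   where M_13 = det([-3 -6 1; 1 -2 1; -5 6 -6]) = -28
det = (+1)·(1)·(76) + (-1)·(5)·(48) + (+1)·(3)·(-28) = -248

-248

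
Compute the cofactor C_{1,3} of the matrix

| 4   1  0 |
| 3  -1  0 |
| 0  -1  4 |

-3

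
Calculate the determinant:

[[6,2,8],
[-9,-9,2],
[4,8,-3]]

Expand along column 1:
  + 6 · |-9 2; 8 -3| = 6·(27 − 16) = 66
  − (-9) · |2 8; 8 -3| = −(-9)·(-6 − 64) = -630
  + 4 · |2 8; -9 2| = 4·(4 − (-72)) = 304
Sum: (66) + (-630) + (304) = -260

-260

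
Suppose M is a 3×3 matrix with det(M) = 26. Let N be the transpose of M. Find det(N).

det(Mᵀ) = det(M).
det(N) = (1)·(26) = 26

|N| = 26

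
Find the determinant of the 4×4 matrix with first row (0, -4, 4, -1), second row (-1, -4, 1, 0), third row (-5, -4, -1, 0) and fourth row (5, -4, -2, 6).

Expand along column 4 (it has 2 zeros):
  − (-1) · M_14   where M_14 = det([-1 -4 1; -5 -4 -1; 5 -4 -2]) = 96
  + (6) · M_44   where M_44 = det([0 -4 4; -1 -4 1; -5 -4 -1]) = -40
det = (-1)·(-1)·(96) + (+1)·(6)·(-40) = -144

The determinant is -144.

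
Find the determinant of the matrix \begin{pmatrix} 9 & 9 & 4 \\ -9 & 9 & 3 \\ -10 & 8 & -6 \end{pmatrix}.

-1386

Expand along column 1:
  + 9 · |9 3; 8 -6| = 9·(-54 − 24) = -702
  − (-9) · |9 4; 8 -6| = −(-9)·(-54 − 32) = -774
  + (-10) · |9 4; 9 3| = (-10)·(27 − 36) = 90
Sum: (-702) + (-774) + (90) = -1386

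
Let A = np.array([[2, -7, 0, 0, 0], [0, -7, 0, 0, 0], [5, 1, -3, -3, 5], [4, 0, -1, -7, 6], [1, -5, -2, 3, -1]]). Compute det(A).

182

A is block lower-triangular with a 2×2 block and a 3×3 block on the diagonal, so its determinant equals the product of the determinants of the diagonal blocks.
det of the 2×2 block = -14
det of the 3×3 block = -13
det = (-14)·(-13) = 182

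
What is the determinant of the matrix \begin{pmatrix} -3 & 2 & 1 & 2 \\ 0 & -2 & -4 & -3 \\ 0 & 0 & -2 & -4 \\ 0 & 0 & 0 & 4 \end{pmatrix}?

The matrix is upper triangular, so the determinant is the product of the diagonal entries:
det = (-3) · (-2) · (-2) · (4) = -48

The determinant is -48.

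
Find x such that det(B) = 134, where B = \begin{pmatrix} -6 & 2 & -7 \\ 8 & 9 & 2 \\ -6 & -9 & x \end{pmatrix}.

Expanding along the row containing x, det(B) is linear in x: det(B) = (-70)·x + (-6).
Set (-70)·x + (-6) = 134  ⇒  (-70)·x = 140  ⇒  x = -2.

x = -2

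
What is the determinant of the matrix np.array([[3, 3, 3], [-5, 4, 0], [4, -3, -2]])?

Expand along row 2:
  − (-5) · |3 3; -3 -2| = −(-5)·(-6 − (-9)) = 15
  + 4 · |3 3; 4 -2| = 4·(-6 − 12) = -72
Sum: (15) + (-72) = -57

The determinant is -57.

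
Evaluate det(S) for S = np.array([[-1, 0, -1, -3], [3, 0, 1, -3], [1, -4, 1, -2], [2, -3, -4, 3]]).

Expand along column 2 (it has 2 zeros):
  − (-4) · M_32   where M_32 = det([-1 -1 -3; 3 1 -3; 2 -4 3]) = 66
  + (-3) · M_42   where M_42 = det([-1 -1 -3; 3 1 -3; 1 1 -2]) = -10
det = (-1)·(-4)·(66) + (+1)·(-3)·(-10) = 294

|S| = 294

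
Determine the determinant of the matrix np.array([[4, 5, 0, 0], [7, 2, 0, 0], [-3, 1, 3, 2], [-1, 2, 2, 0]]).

108

The matrix is block lower-triangular with a 2×2 block and a 2×2 block on the diagonal, so its determinant equals the product of the determinants of the diagonal blocks.
det of the 2×2 block = -27
det of the 2×2 block = -4
det = (-27)·(-4) = 108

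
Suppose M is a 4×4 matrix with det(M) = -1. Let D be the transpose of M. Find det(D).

det(Mᵀ) = det(M).
det(D) = (1)·(-1) = -1

|D| = -1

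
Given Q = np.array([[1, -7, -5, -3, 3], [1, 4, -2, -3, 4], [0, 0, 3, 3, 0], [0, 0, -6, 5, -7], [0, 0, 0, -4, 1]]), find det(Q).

Q is block upper-triangular with a 2×2 block and a 3×3 block on the diagonal, so its determinant equals the product of the determinants of the diagonal blocks.
det of the 2×2 block = 11
det of the 3×3 block = -51
det = (11)·(-51) = -561

-561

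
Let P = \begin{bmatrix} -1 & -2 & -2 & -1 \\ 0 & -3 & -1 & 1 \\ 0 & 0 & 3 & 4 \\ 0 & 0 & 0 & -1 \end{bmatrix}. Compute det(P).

The determinant is -9.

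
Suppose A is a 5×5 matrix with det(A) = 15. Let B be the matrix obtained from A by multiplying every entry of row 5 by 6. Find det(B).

det(B) = 90

Scaling one row by 6 multiplies the determinant by 6.
det(B) = (6)·(15) = 90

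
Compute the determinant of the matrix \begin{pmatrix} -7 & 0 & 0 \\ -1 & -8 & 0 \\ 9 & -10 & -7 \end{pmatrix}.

-392

The matrix is lower triangular, so the determinant is the product of the diagonal entries:
det = (-7) · (-8) · (-7) = -392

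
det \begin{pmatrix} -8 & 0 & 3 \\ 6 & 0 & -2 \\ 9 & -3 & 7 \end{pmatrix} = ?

Expand along column 2:
  − (-3) · |-8 3; 6 -2| = −(-3)·(16 − 18) = -6

The determinant is -6.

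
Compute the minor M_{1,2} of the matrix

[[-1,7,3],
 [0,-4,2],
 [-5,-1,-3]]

The minor is 10.

Delete row 1 and column 2; the remaining 2×2 submatrix is [0 2; -5 -3].
Its determinant is 0·(-3) − 2·(-5) = 10.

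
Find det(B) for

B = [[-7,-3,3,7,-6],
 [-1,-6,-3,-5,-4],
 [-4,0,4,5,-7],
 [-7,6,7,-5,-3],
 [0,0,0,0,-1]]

Expand along row 5 (it has 4 zeros):
  + (-1) · M_55   where M_55 = det([-7 -3 3 7; -1 -6 -3 -5; -4 0 4 5; -7 6 7 -5]) = -1092
det = (+1)·(-1)·(-1092) = 1092

|B| = 1092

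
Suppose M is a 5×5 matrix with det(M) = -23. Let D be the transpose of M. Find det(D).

det(Mᵀ) = det(M).
det(D) = (1)·(-23) = -23

det(D) = -23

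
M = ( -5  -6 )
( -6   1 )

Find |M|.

det(M) = -41

det(M) = (-5)·1 − (-6)·(-6) = -5 − 36 = -41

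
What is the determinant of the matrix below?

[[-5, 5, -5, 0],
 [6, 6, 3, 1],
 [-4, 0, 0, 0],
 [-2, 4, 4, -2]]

The determinant is 520.

Expand along row 3 (it has 3 zeros):
  + (-4) · M_31   where M_31 = det([5 -5 0; 6 3 1; 4 4 -2]) = -130
det = (+1)·(-4)·(-130) = 520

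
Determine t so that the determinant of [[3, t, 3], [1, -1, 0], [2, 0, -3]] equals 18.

Expanding along the row containing t, det(M) is linear in t: det(M) = (3)·t + (15).
Set (3)·t + (15) = 18  ⇒  (3)·t = 3  ⇒  t = 1.

t = 1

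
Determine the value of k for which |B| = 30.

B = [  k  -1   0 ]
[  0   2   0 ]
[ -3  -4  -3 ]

Expanding along the row containing k, det(B) is linear in k: det(B) = (-6)·k + (0).
Set (-6)·k + (0) = 30  ⇒  (-6)·k = 30  ⇒  k = -5.

k = -5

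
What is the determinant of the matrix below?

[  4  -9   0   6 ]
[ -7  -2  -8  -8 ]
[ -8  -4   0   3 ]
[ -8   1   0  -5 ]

3232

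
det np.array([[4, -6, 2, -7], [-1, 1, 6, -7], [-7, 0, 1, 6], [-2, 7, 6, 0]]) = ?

Expand along row 3 (it has 1 zero):
  + (-7) · M_31   where M_31 = det([-6 2 -7; 1 6 -7; 7 6 0]) = -98
  + (1) · M_33   where M_33 = det([4 -6 -7; -1 1 -7; -2 7 0]) = 147
  − (6) · M_34   where M_34 = det([4 -6 2; -1 1 6; -2 7 6]) = -118
det = (+1)·(-7)·(-98) + (+1)·(1)·(147) + (-1)·(6)·(-118) = 1541

1541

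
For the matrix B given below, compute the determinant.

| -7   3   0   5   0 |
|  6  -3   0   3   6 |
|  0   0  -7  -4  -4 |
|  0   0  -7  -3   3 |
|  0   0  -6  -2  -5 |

B is block upper-triangular with a 2×2 block and a 3×3 block on the diagonal, so its determinant equals the product of the determinants of the diagonal blocks.
det of the 2×2 block = 3
det of the 3×3 block = 81
det = (3)·(81) = 243

243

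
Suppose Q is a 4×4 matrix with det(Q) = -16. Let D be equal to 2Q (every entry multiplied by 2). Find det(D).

|D| = -256

For a 4×4 matrix, det(2Q) = 2^4·det(Q) = 16·det(Q).
det(D) = (16)·(-16) = -256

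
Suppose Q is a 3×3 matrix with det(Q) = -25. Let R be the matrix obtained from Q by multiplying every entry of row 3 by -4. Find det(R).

Scaling one row by -4 multiplies the determinant by -4.
det(R) = (-4)·(-25) = 100

100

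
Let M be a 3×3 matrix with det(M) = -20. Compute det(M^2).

The determinant is 400.

det(M^2) = (det M)^2 = (-20)^2 = 400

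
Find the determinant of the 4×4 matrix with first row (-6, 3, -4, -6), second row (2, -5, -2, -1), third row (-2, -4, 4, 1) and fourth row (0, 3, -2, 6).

Expand along row 4 (it has 1 zero):
  + (3) · M_42   where M_42 = det([-6 -4 -6; 2 -2 -1; -2 4 1]) = -36
  − (-2) · M_43   where M_43 = det([-6 3 -6; 2 -5 -1; -2 -4 1]) = 162
  + (6) · M_44   where M_44 = det([-6 3 -4; 2 -5 -2; -2 -4 4]) = 228
det = (+1)·(3)·(-36) + (-1)·(-2)·(162) + (+1)·(6)·(228) = 1584

The determinant is 1584.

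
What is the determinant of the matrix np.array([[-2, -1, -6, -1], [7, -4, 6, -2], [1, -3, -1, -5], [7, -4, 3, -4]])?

Expand along row 1:
  + (-2) · M_11   where M_11 = det([-4 6 -2; -3 -1 -5; -4 3 -4]) = -2
  − (-1) · M_12   where M_12 = det([7 6 -2; 1 -1 -5; 7 3 -4]) = -73
  + (-6) · M_13   where M_13 = det([7 -4 -2; 1 -3 -5; 7 -4 -4]) = 34
  − (-1) · M_14   where M_14 = det([7 -4 6; 1 -3 -1; 7 -4 3]) = 51
det = (+1)·(-2)·(-2) + (-1)·(-1)·(-73) + (+1)·(-6)·(34) + (-1)·(-1)·(51) = -222

-222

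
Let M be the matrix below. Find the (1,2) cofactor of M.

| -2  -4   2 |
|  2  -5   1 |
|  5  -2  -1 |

7

Delete row 1 and column 2; the remaining 2×2 submatrix is [2 1; 5 -1].
Its determinant is 2·(-1) − 1·5 = -7.
The cofactor carries sign (−1)^(1+2) = −1, so C_{1,2} = −(-7) = 7.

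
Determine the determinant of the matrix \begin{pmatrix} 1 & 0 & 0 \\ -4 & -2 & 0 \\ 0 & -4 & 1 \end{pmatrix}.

-2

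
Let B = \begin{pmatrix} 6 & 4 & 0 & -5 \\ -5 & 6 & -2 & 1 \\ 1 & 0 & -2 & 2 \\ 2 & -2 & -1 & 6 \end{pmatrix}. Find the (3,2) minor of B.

The minor is -111.

Delete row 3 and column 2; the remaining 3×3 submatrix is [6 0 -5; -5 -2 1; 2 -1 6].
Its determinant is -111.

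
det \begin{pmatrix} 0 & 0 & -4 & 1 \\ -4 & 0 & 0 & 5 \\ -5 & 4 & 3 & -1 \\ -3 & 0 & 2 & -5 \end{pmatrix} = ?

-528

Expand along column 2 (it has 3 zeros):
  − (4) · M_32   where M_32 = det([0 -4 1; -4 0 5; -3 2 -5]) = 132
det = (-1)·(4)·(132) = -528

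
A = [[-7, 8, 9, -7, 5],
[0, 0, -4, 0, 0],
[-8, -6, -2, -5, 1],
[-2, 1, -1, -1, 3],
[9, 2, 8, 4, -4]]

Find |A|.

Expand along row 2 (it has 4 zeros):
  − (-4) · M_23   where M_23 = det([-7 8 -7 5; -8 -6 -5 1; -2 1 -1 3; 9 2 4 -4]) = 426
det = (-1)·(-4)·(426) = 1704

det(A) = 1704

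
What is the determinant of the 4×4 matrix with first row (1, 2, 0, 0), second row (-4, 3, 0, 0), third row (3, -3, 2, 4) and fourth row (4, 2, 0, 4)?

Expand along column 3 (it has 3 zeros):
  + (2) · M_33   where M_33 = det([1 2 0; -4 3 0; 4 2 4]) = 44
det = (+1)·(2)·(44) = 88

The determinant is 88.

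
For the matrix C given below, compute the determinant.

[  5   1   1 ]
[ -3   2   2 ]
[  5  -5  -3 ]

Expand along column 1:
  + 5 · |2 2; -5 -3| = 5·(-6 − (-10)) = 20
  − (-3) · |1 1; -5 -3| = −(-3)·(-3 − (-5)) = 6
  + 5 · |1 1; 2 2| = 5·(2 − 2) = 0
Sum: (20) + (6) + (0) = 26

26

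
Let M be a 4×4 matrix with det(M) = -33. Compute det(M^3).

det(M^3) = (det M)^3 = (-33)^3 = -35937

-35937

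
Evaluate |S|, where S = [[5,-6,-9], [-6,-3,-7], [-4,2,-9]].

The determinant is 577.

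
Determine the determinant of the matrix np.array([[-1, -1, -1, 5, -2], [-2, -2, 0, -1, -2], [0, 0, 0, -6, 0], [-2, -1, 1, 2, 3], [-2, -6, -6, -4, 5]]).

Expand along row 3 (it has 4 zeros):
  − (-6) · M_34   where M_34 = det([-1 -1 -1 -2; -2 -2 0 -2; -2 -1 1 3; -2 -6 -6 5]) = 58
det = (-1)·(-6)·(58) = 348

348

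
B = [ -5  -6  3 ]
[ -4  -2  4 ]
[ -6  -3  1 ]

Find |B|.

det(B) = 70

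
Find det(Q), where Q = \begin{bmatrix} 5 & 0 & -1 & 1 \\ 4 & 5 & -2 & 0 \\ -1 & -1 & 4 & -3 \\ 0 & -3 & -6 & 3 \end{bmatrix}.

-273

Expand along row 1 (it has 1 zero):
  + (5) · M_11   where M_11 = det([5 -2 0; -1 4 -3; -3 -6 3]) = -54
  + (-1) · M_13   where M_13 = det([4 5 0; -1 -1 -3; 0 -3 3]) = -33
  − (1) · M_14   where M_14 = det([4 5 -2; -1 -1 4; 0 -3 -6]) = 36
det = (+1)·(5)·(-54) + (+1)·(-1)·(-33) + (-1)·(1)·(36) = -273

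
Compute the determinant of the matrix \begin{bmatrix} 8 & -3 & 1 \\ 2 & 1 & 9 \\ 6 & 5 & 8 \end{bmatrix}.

Expand along row 1:
  + 8 · |1 9; 5 8| = 8·(8 − 45) = -296
  − (-3) · |2 9; 6 8| = −(-3)·(16 − 54) = -114
  + 1 · |2 1; 6 5| = 1·(10 − 6) = 4
Sum: (-296) + (-114) + (4) = -406

-406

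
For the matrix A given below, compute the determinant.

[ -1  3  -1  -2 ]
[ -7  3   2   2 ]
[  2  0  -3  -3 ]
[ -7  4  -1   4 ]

Expand along row 3 (it has 1 zero):
  + (2) · M_31   where M_31 = det([3 -1 -2; 3 2 2; 4 -1 4]) = 56
  + (-3) · M_33   where M_33 = det([-1 3 -2; -7 3 2; -7 4 4]) = 52
  − (-3) · M_34   where M_34 = det([-1 3 -1; -7 3 2; -7 4 -1]) = -45
det = (+1)·(2)·(56) + (+1)·(-3)·(52) + (-1)·(-3)·(-45) = -179

-179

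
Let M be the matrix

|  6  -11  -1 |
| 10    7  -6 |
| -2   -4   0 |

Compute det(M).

Expand along row 3:
  + (-2) · |-11 -1; 7 -6| = (-2)·(66 − (-7)) = -146
  − (-4) · |6 -1; 10 -6| = −(-4)·(-36 − (-10)) = -104
Sum: (-146) + (-104) = -250

-250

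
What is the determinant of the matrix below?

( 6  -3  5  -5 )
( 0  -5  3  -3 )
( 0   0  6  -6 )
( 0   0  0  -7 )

The determinant is 1260.

The matrix is upper triangular, so the determinant is the product of the diagonal entries:
det = (6) · (-5) · (6) · (-7) = 1260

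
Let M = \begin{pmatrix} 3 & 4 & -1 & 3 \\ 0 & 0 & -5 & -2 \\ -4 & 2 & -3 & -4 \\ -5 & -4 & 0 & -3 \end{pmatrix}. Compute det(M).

The determinant is 224.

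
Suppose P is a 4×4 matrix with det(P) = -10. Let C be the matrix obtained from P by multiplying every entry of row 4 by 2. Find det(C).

|C| = -20

Scaling one row by 2 multiplies the determinant by 2.
det(C) = (2)·(-10) = -20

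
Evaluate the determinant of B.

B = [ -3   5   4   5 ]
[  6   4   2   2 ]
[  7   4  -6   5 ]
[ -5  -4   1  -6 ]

Expand along row 1:
  + (-3) · M_11   where M_11 = det([4 2 2; 4 -6 5; -4 1 -6]) = 92
  − (5) · M_12   where M_12 = det([6 2 2; 7 -6 5; -5 1 -6]) = 174
  + (4) · M_13   where M_13 = det([6 4 2; 7 4 5; -5 -4 -6]) = 28
  − (5) · M_14   where M_14 = det([6 4 2; 7 4 -6; -5 -4 1]) = -44
det = (+1)·(-3)·(92) + (-1)·(5)·(174) + (+1)·(4)·(28) + (-1)·(5)·(-44) = -814

|B| = -814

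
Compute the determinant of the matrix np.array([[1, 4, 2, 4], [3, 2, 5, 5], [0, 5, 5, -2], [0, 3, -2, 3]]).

Expand along column 1 (it has 2 zeros):
  + (1) · M_11   where M_11 = det([2 5 5; 5 5 -2; 3 -2 3]) = -208
  − (3) · M_21   where M_21 = det([4 2 4; 5 5 -2; 3 -2 3]) = -98
det = (+1)·(1)·(-208) + (-1)·(3)·(-98) = 86

86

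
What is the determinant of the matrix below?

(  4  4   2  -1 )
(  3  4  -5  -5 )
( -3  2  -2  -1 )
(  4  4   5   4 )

The determinant is 406.

Expand along row 1:
  + (4) · M_11   where M_11 = det([4 -5 -5; 2 -2 -1; 4 5 4]) = -42
  − (4) · M_12   where M_12 = det([3 -5 -5; -3 -2 -1; 4 5 4]) = -14
  + (2) · M_13   where M_13 = det([3 4 -5; -3 2 -1; 4 4 4]) = 168
  − (-1) · M_14   where M_14 = det([3 4 -5; -3 2 -2; 4 4 5]) = 182
det = (+1)·(4)·(-42) + (-1)·(4)·(-14) + (+1)·(2)·(168) + (-1)·(-1)·(182) = 406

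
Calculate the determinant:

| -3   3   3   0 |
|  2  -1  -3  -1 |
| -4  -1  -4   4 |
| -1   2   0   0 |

Expand along row 4 (it has 2 zeros):
  − (-1) · M_41   where M_41 = det([3 3 0; -1 -3 -1; -1 -4 4]) = -33
  + (2) · M_42   where M_42 = det([-3 3 0; 2 -3 -1; -4 -4 4]) = 36
det = (-1)·(-1)·(-33) + (+1)·(2)·(36) = 39

The determinant is 39.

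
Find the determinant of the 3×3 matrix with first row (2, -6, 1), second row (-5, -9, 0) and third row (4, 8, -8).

Expand along row 2:
  − (-5) · |-6 1; 8 -8| = −(-5)·(48 − 8) = 200
  + (-9) · |2 1; 4 -8| = (-9)·(-16 − 4) = 180
Sum: (200) + (180) = 380

380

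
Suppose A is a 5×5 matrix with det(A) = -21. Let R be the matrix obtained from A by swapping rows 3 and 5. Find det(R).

det(R) = 21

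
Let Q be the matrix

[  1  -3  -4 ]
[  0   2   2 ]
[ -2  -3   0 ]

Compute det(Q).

The determinant is 2.

Expand along column 1:
  + 1 · |2 2; -3 0| = 1·(0 − (-6)) = 6
  + (-2) · |-3 -4; 2 2| = (-2)·(-6 − (-8)) = -4
Sum: (6) + (-4) = 2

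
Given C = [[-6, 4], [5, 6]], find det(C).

det(C) = (-6)·6 − 4·5 = -36 − 20 = -56

-56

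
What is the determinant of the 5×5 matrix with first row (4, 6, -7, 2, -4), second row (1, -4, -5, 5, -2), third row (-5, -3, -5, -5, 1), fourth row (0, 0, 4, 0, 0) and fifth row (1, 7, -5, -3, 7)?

1152

Expand along row 4 (it has 4 zeros):
  − (4) · M_43   where M_43 = det([4 6 2 -4; 1 -4 5 -2; -5 -3 -5 1; 1 7 -3 7]) = -288
det = (-1)·(4)·(-288) = 1152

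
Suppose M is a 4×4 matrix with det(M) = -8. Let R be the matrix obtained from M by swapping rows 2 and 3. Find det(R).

Swapping two rows multiplies the determinant by −1.
det(R) = (-1)·(-8) = 8

det(R) = 8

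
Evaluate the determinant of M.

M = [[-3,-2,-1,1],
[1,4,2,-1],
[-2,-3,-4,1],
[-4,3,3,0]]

det(M) = -5

Expand along row 4 (it has 1 zero):
  − (-4) · M_41   where M_41 = det([-2 -1 1; 4 2 -1; -3 -4 1]) = -5
  + (3) · M_42   where M_42 = det([-3 -1 1; 1 2 -1; -2 -4 1]) = 5
  − (3) · M_43   where M_43 = det([-3 -2 1; 1 4 -1; -2 -3 1]) = 0
det = (-1)·(-4)·(-5) + (+1)·(3)·(5) + (-1)·(3)·(0) = -5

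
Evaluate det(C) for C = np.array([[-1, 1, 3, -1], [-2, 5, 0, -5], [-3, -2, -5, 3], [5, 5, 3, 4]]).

Expand along row 2 (it has 1 zero):
  − (-2) · M_21   where M_21 = det([1 3 -1; -2 -5 3; 5 3 4]) = 21
  + (5) · M_22   where M_22 = det([-1 3 -1; -3 -5 3; 5 3 4]) = 94
  + (-5) · M_24   where M_24 = det([-1 1 3; -3 -2 -5; 5 5 3]) = -50
det = (-1)·(-2)·(21) + (+1)·(5)·(94) + (+1)·(-5)·(-50) = 762

The determinant is 762.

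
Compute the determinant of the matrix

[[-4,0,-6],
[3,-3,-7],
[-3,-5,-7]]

Expand along row 1:
  + (-4) · |-3 -7; -5 -7| = (-4)·(21 − 35) = 56
  + (-6) · |3 -3; -3 -5| = (-6)·(-15 − 9) = 144
Sum: (56) + (144) = 200

200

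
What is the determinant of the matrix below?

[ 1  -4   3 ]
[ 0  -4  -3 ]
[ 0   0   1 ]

-4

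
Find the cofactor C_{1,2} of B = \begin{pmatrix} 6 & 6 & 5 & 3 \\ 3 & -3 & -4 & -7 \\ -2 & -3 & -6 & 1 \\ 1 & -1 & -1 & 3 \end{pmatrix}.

Delete row 1 and column 2; the remaining 3×3 submatrix is [3 -4 -7; -2 -6 1; 1 -1 3].
Its determinant is -135.
The cofactor carries sign (−1)^(1+2) = −1, so C_{1,2} = −(-135) = 135.

135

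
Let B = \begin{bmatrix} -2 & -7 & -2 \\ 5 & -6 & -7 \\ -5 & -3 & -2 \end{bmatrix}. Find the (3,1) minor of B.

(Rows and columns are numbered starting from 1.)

Delete row 3 and column 1; the remaining 2×2 submatrix is [-7 -2; -6 -7].
Its determinant is (-7)·(-7) − (-2)·(-6) = 37.

37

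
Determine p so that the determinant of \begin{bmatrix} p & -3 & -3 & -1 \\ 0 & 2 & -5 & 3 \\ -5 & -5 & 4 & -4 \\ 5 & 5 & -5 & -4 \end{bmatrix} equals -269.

p = -8

Expanding along the row containing p, det(A) is linear in p: det(A) = (143)·p + (875).
Set (143)·p + (875) = -269  ⇒  (143)·p = -1144  ⇒  p = -8.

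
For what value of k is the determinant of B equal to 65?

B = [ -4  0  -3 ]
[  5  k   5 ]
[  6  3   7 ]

Expanding along the row containing k, det(B) is linear in k: det(B) = (-10)·k + (15).
Set (-10)·k + (15) = 65  ⇒  (-10)·k = 50  ⇒  k = -5.

-5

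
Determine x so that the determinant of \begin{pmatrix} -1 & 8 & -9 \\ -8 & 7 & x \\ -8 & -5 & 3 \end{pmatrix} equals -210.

Expanding along the column containing x, det(A) is linear in x: det(A) = (-69)·x + (-693).
Set (-69)·x + (-693) = -210  ⇒  (-69)·x = 483  ⇒  x = -7.

-7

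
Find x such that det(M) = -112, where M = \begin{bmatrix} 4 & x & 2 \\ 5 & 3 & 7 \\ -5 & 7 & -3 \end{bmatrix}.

x = -1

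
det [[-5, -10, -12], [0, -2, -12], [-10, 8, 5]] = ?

-1390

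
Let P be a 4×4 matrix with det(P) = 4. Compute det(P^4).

The determinant is 256.

det(P^4) = (det P)^4 = (4)^4 = 256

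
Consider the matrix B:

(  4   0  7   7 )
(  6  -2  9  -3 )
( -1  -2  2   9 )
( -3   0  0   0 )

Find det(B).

|B| = 798

Expand along row 4 (it has 3 zeros):
  − (-3) · M_41   where M_41 = det([0 7 7; -2 9 -3; -2 2 9]) = 266
det = (-1)·(-3)·(266) = 798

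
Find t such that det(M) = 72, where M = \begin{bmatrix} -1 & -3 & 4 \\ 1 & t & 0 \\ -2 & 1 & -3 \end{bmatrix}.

Expanding along the row containing t, det(M) is linear in t: det(M) = (11)·t + (-5).
Set (11)·t + (-5) = 72  ⇒  (11)·t = 77  ⇒  t = 7.

7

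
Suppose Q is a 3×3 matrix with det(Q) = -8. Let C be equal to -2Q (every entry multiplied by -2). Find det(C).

The determinant is 64.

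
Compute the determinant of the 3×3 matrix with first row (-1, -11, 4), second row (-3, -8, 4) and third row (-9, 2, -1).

117

Expand along column 1:
  + (-1) · |-8 4; 2 -1| = (-1)·(8 − 8) = 0
  − (-3) · |-11 4; 2 -1| = −(-3)·(11 − 8) = 9
  + (-9) · |-11 4; -8 4| = (-9)·(-44 − (-32)) = 108
Sum: (0) + (9) + (108) = 117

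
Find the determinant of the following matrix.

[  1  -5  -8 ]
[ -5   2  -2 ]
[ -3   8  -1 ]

Expand along row 1:
  + 1 · |2 -2; 8 -1| = 1·(-2 − (-16)) = 14
  − (-5) · |-5 -2; -3 -1| = −(-5)·(5 − 6) = -5
  + (-8) · |-5 2; -3 8| = (-8)·(-40 − (-6)) = 272
Sum: (14) + (-5) + (272) = 281

281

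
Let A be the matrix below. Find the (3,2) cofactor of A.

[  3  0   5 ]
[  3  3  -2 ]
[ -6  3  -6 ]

The cofactor is 21.

Delete row 3 and column 2; the remaining 2×2 submatrix is [3 5; 3 -2].
Its determinant is 3·(-2) − 5·3 = -21.
The cofactor carries sign (−1)^(3+2) = −1, so C_{3,2} = −(-21) = 21.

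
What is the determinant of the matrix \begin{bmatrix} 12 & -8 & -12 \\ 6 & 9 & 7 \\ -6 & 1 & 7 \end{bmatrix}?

624

Expand along column 1:
  + 12 · |9 7; 1 7| = 12·(63 − 7) = 672
  − 6 · |-8 -12; 1 7| = −6·(-56 − (-12)) = 264
  + (-6) · |-8 -12; 9 7| = (-6)·(-56 − (-108)) = -312
Sum: (672) + (264) + (-312) = 624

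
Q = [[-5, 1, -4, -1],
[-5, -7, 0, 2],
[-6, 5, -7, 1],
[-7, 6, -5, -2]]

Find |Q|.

Expand along row 2 (it has 1 zero):
  − (-5) · M_21   where M_21 = det([1 -4 -1; 5 -7 1; 6 -5 -2]) = -62
  + (-7) · M_22   where M_22 = det([-5 -4 -1; -6 -7 1; -7 -5 -2]) = 0
  + (2) · M_24   where M_24 = det([-5 1 -4; -6 5 -7; -7 6 -5]) = -62
det = (-1)·(-5)·(-62) + (+1)·(-7)·(0) + (+1)·(2)·(-62) = -434

det(Q) = -434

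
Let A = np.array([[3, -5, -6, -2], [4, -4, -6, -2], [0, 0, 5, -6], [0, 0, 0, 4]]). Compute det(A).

A is block upper-triangular with a 2×2 block and a 2×2 block on the diagonal, so its determinant equals the product of the determinants of the diagonal blocks.
det of the 2×2 block = 8
det of the 2×2 block = 20
det = (8)·(20) = 160

|A| = 160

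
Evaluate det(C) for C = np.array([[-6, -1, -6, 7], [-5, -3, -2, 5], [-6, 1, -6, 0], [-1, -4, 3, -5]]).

The determinant is -301.

Expand along row 3 (it has 1 zero):
  + (-6) · M_31   where M_31 = det([-1 -6 7; -3 -2 5; -4 3 -5]) = 96
  − (1) · M_32   where M_32 = det([-6 -6 7; -5 -2 5; -1 3 -5]) = 91
  + (-6) · M_33   where M_33 = det([-6 -1 7; -5 -3 5; -1 -4 -5]) = -61
det = (+1)·(-6)·(96) + (-1)·(1)·(91) + (+1)·(-6)·(-61) = -301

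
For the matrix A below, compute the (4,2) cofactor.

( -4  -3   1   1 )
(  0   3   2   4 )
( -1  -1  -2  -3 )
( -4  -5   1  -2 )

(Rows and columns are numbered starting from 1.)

Delete row 4 and column 2; the remaining 3×3 submatrix is [-4 1 1; 0 2 4; -1 -2 -3].
Its determinant is -10.
The cofactor carries sign (−1)^(4+2) = +1, so C_{4,2} = +(-10) = -10.

-10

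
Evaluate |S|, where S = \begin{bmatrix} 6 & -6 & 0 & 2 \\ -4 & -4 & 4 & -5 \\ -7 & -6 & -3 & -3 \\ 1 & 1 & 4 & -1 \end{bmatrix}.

Expand along row 1 (it has 1 zero):
  + (6) · M_11   where M_11 = det([-4 4 -5; -6 -3 -3; 1 4 -1]) = 9
  − (-6) · M_12   where M_12 = det([-4 4 -5; -7 -3 -3; 1 4 -1]) = 25
  − (2) · M_14   where M_14 = det([-4 -4 4; -7 -6 -3; 1 1 4]) = -20
det = (+1)·(6)·(9) + (-1)·(-6)·(25) + (-1)·(2)·(-20) = 244

244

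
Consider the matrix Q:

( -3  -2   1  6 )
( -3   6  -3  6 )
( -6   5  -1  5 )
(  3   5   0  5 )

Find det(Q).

Expand along row 4 (it has 1 zero):
  − (3) · M_41   where M_41 = det([-2 1 6; 6 -3 6; 5 -1 5]) = 72
  + (5) · M_42   where M_42 = det([-3 1 6; -3 -3 6; -6 -1 5]) = -84
  + (5) · M_44   where M_44 = det([-3 -2 1; -3 6 -3; -6 5 -1]) = -36
det = (-1)·(3)·(72) + (+1)·(5)·(-84) + (+1)·(5)·(-36) = -816

-816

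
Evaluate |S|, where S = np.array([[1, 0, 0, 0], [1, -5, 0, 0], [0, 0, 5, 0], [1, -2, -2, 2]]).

S is lower triangular, so det(S) is the product of the diagonal entries:
det = (1) · (-5) · (5) · (2) = -50

|S| = -50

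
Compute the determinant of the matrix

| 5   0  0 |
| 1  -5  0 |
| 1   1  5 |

The matrix is lower triangular, so the determinant is the product of the diagonal entries:
det = (5) · (-5) · (5) = -125

The determinant is -125.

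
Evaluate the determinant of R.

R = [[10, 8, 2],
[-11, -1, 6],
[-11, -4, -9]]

Expand along column 1:
  + 10 · |-1 6; -4 -9| = 10·(9 − (-24)) = 330
  − (-11) · |8 2; -4 -9| = −(-11)·(-72 − (-8)) = -704
  + (-11) · |8 2; -1 6| = (-11)·(48 − (-2)) = -550
Sum: (330) + (-704) + (-550) = -924

|R| = -924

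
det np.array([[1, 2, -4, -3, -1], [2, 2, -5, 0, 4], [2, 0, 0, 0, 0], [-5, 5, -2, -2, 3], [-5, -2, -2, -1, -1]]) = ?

Expand along row 3 (it has 4 zeros):
  + (2) · M_31   where M_31 = det([2 -4 -3 -1; 2 -5 0 4; 5 -2 -2 3; -2 -2 -1 -1]) = -114
det = (+1)·(2)·(-114) = -228

The determinant is -228.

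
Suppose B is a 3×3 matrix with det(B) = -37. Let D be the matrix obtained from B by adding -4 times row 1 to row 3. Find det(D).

det(D) = -37

Adding a multiple of one row to another leaves the determinant unchanged.
det(D) = (1)·(-37) = -37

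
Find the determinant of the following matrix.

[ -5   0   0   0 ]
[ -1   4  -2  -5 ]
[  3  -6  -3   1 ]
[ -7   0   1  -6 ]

Expand along row 1 (it has 3 zeros):
  + (-5) · M_11   where M_11 = det([4 -2 -5; -6 -3 1; 0 1 -6]) = 170
det = (+1)·(-5)·(170) = -850

-850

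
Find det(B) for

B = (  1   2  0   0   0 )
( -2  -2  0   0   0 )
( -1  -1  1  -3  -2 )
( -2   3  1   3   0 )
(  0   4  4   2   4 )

B is block lower-triangular with a 2×2 block and a 3×3 block on the diagonal, so its determinant equals the product of the determinants of the diagonal blocks.
det of the 2×2 block = 2
det of the 3×3 block = 44
det = (2)·(44) = 88

88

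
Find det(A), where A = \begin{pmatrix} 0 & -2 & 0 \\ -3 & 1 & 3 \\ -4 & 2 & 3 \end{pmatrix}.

Expand along row 1:
  − (-2) · |-3 3; -4 3| = −(-2)·(-9 − (-12)) = 6

|A| = 6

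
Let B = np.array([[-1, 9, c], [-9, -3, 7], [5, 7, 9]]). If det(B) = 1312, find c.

c = -4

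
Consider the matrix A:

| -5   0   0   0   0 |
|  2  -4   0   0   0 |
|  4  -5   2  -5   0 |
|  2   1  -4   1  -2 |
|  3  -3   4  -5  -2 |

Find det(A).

A is block lower-triangular with a 2×2 block and a 3×3 block on the diagonal, so its determinant equals the product of the determinants of the diagonal blocks.
det of the 2×2 block = 20
det of the 3×3 block = 56
det = (20)·(56) = 1120

The determinant is 1120.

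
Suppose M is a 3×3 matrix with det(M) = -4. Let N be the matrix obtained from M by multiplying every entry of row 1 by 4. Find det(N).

Scaling one row by 4 multiplies the determinant by 4.
det(N) = (4)·(-4) = -16

-16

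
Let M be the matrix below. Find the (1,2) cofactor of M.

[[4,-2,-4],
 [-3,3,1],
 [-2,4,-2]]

-8

Delete row 1 and column 2; the remaining 2×2 submatrix is [-3 1; -2 -2].
Its determinant is (-3)·(-2) − 1·(-2) = 8.
The cofactor carries sign (−1)^(1+2) = −1, so C_{1,2} = −(8) = -8.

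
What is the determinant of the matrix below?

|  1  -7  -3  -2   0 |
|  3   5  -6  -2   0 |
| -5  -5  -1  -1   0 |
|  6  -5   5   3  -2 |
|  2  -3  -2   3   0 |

-2454

Expand along column 5 (it has 4 zeros):
  − (-2) · M_45   where M_45 = det([1 -7 -3 -2; 3 5 -6 -2; -5 -5 -1 -1; 2 -3 -2 3]) = -1227
det = (-1)·(-2)·(-1227) = -2454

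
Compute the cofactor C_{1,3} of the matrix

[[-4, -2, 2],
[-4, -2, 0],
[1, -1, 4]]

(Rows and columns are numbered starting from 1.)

6

Delete row 1 and column 3; the remaining 2×2 submatrix is [-4 -2; 1 -1].
Its determinant is (-4)·(-1) − (-2)·1 = 6.
The cofactor carries sign (−1)^(1+3) = +1, so C_{1,3} = +(6) = 6.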